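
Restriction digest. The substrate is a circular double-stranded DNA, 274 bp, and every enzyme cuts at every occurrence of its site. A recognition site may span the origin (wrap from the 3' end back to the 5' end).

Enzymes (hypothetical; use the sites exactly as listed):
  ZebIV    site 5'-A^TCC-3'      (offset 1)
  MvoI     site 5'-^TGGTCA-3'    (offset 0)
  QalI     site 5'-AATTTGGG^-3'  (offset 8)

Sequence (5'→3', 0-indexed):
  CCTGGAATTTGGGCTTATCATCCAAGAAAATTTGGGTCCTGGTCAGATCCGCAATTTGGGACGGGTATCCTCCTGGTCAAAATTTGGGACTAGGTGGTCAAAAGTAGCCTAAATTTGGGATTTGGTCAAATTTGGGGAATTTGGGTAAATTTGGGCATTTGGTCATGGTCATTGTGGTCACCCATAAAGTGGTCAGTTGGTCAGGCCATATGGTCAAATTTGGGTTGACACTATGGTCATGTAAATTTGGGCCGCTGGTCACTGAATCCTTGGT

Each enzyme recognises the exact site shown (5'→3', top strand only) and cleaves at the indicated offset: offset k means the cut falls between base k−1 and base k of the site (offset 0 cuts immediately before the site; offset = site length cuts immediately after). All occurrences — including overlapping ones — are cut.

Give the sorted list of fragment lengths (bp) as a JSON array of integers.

Site scan:
  ZebIV ATCC/1: at [19, 46, 66, 265] ⇒ [20, 47, 67, 266]
  MvoI TGGTCA/0: at [39, 73, 94, 122, 159, 165, 174, 189, 197, 210, 233, 255] ⇒ [39, 73, 94, 122, 159, 165, 174, 189, 197, 210, 233, 255]
  QalI AATTTGGG/8: at [5, 28, 52, 80, 111, 128, 137, 147, 216, 243] ⇒ [13, 36, 60, 88, 119, 136, 145, 155, 224, 251]

All cut coordinates (distinct, sorted): [13, 20, 36, 39, 47, 60, 67, 73, 88, 94, 119, 122, 136, 145, 155, 159, 165, 174, 189, 197, 210, 224, 233, 251, 255, 266]

Fragment lengths:
  13→20: 7 bp
  20→36: 16 bp
  36→39: 3 bp
  39→47: 8 bp
  47→60: 13 bp
  60→67: 7 bp
  67→73: 6 bp
  73→88: 15 bp
  88→94: 6 bp
  94→119: 25 bp
  119→122: 3 bp
  122→136: 14 bp
  136→145: 9 bp
  145→155: 10 bp
  155→159: 4 bp
  159→165: 6 bp
  165→174: 9 bp
  174→189: 15 bp
  189→197: 8 bp
  197→210: 13 bp
  210→224: 14 bp
  224→233: 9 bp
  233→251: 18 bp
  251→255: 4 bp
  255→266: 11 bp
  266→13 (wrap): 274-266+13 = 21 bp

[3,3,4,4,6,6,6,7,7,8,8,9,9,9,10,11,13,13,14,14,15,15,16,18,21,25]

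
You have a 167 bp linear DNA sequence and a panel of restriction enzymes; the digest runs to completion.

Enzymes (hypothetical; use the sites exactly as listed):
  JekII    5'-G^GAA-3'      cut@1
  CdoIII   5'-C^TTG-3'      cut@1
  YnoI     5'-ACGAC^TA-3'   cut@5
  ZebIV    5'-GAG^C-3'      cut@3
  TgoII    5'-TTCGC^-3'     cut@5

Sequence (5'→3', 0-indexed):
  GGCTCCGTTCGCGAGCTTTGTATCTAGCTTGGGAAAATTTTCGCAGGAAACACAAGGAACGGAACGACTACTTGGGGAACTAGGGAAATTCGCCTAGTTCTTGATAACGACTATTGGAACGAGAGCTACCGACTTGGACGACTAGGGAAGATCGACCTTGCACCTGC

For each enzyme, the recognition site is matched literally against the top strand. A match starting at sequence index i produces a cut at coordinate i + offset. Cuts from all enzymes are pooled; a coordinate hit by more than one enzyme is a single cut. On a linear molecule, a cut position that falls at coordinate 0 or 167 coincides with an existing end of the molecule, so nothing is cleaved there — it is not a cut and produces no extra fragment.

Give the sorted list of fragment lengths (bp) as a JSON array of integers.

Scan for sites:
  JekII (GGAA, off=1): starts [31, 45, 55, 60, 75, 83, 115, 145] → cuts [32, 46, 56, 61, 76, 84, 116, 146]
  CdoIII (CTTG, off=1): starts [27, 70, 99, 132, 156] → cuts [28, 71, 100, 133, 157]
  YnoI (ACGACTA, off=5): starts [63, 106, 137] → cuts [68, 111, 142]
  ZebIV (GAGC, off=3): starts [12, 122] → cuts [15, 125]
  TgoII (TTCGC, off=5): starts [7, 39, 88] → cuts [12, 44, 93]

All cut coordinates (distinct, sorted): [12, 15, 28, 32, 44, 46, 56, 61, 68, 71, 76, 84, 93, 100, 111, 116, 125, 133, 142, 146, 157]

Fragments:
  [0,12): 12 bp
  [12,15): 3 bp
  [15,28): 13 bp
  [28,32): 4 bp
  [32,44): 12 bp
  [44,46): 2 bp
  [46,56): 10 bp
  [56,61): 5 bp
  [61,68): 7 bp
  [68,71): 3 bp
  [71,76): 5 bp
  [76,84): 8 bp
  [84,93): 9 bp
  [93,100): 7 bp
  [100,111): 11 bp
  [111,116): 5 bp
  [116,125): 9 bp
  [125,133): 8 bp
  [133,142): 9 bp
  [142,146): 4 bp
  [146,157): 11 bp
  [157,167): 10 bp

[2,3,3,4,4,5,5,5,7,7,8,8,9,9,9,10,10,11,11,12,12,13]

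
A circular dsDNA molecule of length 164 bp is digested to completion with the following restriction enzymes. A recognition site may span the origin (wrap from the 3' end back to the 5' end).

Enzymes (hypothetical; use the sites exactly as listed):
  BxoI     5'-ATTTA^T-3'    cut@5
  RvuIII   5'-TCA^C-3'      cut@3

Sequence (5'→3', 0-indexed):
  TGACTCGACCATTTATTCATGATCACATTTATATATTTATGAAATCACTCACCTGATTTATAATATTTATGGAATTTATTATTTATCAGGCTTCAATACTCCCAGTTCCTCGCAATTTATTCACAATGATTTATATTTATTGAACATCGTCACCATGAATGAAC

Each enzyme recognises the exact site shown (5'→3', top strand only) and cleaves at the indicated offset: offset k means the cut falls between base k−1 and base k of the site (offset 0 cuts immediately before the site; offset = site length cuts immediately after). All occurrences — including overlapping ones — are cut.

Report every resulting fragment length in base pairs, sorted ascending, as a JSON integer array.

[4,4,6,6,7,8,8,9,9,9,10,10,13,27,34]

Scan for sites:
  BxoI ATTTAT/5: at [10, 26, 34, 55, 64, 73, 80, 114, 128, 134] ⇒ [15, 31, 39, 60, 69, 78, 85, 119, 133, 139]
  RvuIII TCAC/3: at [22, 44, 48, 120, 149] ⇒ [25, 47, 51, 123, 152]

Pooled cuts: [15, 25, 31, 39, 47, 51, 60, 69, 78, 85, 119, 123, 133, 139, 152]

Fragment lengths:
  15→25: 10 bp
  25→31: 6 bp
  31→39: 8 bp
  39→47: 8 bp
  47→51: 4 bp
  51→60: 9 bp
  60→69: 9 bp
  69→78: 9 bp
  78→85: 7 bp
  85→119: 34 bp
  119→123: 4 bp
  123→133: 10 bp
  133→139: 6 bp
  139→152: 13 bp
  152→15 (wrap): 164-152+15 = 27 bp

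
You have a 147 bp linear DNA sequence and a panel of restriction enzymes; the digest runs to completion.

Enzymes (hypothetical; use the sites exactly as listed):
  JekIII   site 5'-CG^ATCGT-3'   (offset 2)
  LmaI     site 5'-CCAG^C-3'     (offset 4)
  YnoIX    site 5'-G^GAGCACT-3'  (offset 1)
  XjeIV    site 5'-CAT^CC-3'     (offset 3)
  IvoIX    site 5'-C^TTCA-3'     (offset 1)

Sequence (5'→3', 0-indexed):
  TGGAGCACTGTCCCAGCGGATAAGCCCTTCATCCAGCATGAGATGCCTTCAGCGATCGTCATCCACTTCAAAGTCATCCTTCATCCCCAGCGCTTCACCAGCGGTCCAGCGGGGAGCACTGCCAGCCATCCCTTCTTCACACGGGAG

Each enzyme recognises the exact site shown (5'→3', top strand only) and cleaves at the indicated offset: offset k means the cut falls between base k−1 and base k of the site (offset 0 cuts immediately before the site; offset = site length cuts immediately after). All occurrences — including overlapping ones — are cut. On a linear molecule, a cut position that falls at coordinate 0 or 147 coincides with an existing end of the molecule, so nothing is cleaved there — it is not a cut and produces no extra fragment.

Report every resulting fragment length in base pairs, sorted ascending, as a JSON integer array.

[2,2,3,4,4,4,4,5,5,6,6,7,8,8,8,11,11,11,12,12,14]

Site scan:
  JekIII CGATCGT/2: at [52] ⇒ [54]
  LmaI CCAGC/4: at [12, 32, 86, 97, 105, 121] ⇒ [16, 36, 90, 101, 109, 125]
  YnoIX GGAGCACT/1: at [1, 112] ⇒ [2, 113]
  XjeIV CATCC/3: at [29, 59, 74, 81, 126] ⇒ [32, 62, 77, 84, 129]
  IvoIX CTTCA/1: at [26, 46, 65, 78, 92, 134] ⇒ [27, 47, 66, 79, 93, 135]

All cut coordinates (distinct, sorted): [2, 16, 27, 32, 36, 47, 54, 62, 66, 77, 79, 84, 90, 93, 101, 109, 113, 125, 129, 135]

Fragment lengths:
  [0,2): 2 bp
  [2,16): 14 bp
  [16,27): 11 bp
  [27,32): 5 bp
  [32,36): 4 bp
  [36,47): 11 bp
  [47,54): 7 bp
  [54,62): 8 bp
  [62,66): 4 bp
  [66,77): 11 bp
  [77,79): 2 bp
  [79,84): 5 bp
  [84,90): 6 bp
  [90,93): 3 bp
  [93,101): 8 bp
  [101,109): 8 bp
  [109,113): 4 bp
  [113,125): 12 bp
  [125,129): 4 bp
  [129,135): 6 bp
  [135,147): 12 bp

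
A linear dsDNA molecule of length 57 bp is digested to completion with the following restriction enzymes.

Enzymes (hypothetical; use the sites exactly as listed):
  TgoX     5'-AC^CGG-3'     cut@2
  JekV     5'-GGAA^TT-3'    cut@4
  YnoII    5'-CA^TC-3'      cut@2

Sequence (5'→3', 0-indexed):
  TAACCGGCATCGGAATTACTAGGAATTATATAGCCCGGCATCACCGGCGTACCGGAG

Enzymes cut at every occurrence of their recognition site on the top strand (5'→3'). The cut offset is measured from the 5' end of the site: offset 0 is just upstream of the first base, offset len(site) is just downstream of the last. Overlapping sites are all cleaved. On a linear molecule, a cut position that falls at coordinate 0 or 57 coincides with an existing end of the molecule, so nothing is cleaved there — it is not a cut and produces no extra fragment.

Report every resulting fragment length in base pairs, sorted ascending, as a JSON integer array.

[4,4,5,5,6,8,10,15]

Per-enzyme occurrences:
  TgoX ACCGG/2: at [2, 42, 50] ⇒ [4, 44, 52]
  JekV GGAATT/4: at [11, 21] ⇒ [15, 25]
  YnoII CATC/2: at [7, 38] ⇒ [9, 40]

Pooled cuts: [4, 9, 15, 25, 40, 44, 52]

Fragments:
  [0,4): 4 bp
  [4,9): 5 bp
  [9,15): 6 bp
  [15,25): 10 bp
  [25,40): 15 bp
  [40,44): 4 bp
  [44,52): 8 bp
  [52,57): 5 bp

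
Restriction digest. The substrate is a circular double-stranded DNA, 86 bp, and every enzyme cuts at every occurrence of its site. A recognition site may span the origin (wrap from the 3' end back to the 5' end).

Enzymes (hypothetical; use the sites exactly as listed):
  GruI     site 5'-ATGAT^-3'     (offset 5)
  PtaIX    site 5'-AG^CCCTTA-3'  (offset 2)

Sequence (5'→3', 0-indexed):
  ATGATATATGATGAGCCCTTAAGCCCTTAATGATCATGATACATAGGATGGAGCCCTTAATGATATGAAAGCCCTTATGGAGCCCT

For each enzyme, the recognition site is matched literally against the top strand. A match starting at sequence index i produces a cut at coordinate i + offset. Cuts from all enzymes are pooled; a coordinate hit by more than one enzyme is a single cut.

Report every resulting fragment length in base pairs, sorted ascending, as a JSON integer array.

Per-enzyme occurrences:
  GruI (ATGAT, off=5): starts [0, 7, 29, 35, 59] → cuts [5, 12, 34, 40, 64]
  PtaIX (AGCCCTTA, off=2): starts [13, 21, 51, 69] → cuts [15, 23, 53, 71]

All cut coordinates (distinct, sorted): [5, 12, 15, 23, 34, 40, 53, 64, 71]

Fragments:
  5→12: 7 bp
  12→15: 3 bp
  15→23: 8 bp
  23→34: 11 bp
  34→40: 6 bp
  40→53: 13 bp
  53→64: 11 bp
  64→71: 7 bp
  71→5 (wrap): 86-71+5 = 20 bp

[3,6,7,7,8,11,11,13,20]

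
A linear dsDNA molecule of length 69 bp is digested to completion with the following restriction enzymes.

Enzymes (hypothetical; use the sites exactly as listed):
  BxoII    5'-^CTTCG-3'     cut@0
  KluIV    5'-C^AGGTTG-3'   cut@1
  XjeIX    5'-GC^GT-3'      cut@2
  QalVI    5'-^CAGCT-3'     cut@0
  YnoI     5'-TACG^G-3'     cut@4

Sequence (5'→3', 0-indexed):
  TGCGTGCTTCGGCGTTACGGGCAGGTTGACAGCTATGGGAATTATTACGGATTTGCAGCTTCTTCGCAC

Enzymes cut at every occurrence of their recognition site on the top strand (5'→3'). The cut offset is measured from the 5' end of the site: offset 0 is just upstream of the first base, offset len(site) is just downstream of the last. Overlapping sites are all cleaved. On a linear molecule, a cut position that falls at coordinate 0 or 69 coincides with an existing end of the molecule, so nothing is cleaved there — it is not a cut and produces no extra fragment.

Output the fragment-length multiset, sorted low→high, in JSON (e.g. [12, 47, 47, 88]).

[3,3,3,6,6,6,7,7,8,20]

Per-enzyme occurrences:
  BxoII CTTCG/0: at [6, 61] ⇒ [6, 61]
  KluIV CAGGTTG/1: at [21] ⇒ [22]
  XjeIX GCGT/2: at [1, 11] ⇒ [3, 13]
  QalVI CAGCT/0: at [29, 55] ⇒ [29, 55]
  YnoI TACGG/4: at [15, 45] ⇒ [19, 49]

All cut coordinates (distinct, sorted): [3, 6, 13, 19, 22, 29, 49, 55, 61]

Fragments:
  [0,3): 3 bp
  [3,6): 3 bp
  [6,13): 7 bp
  [13,19): 6 bp
  [19,22): 3 bp
  [22,29): 7 bp
  [29,49): 20 bp
  [49,55): 6 bp
  [55,61): 6 bp
  [61,69): 8 bp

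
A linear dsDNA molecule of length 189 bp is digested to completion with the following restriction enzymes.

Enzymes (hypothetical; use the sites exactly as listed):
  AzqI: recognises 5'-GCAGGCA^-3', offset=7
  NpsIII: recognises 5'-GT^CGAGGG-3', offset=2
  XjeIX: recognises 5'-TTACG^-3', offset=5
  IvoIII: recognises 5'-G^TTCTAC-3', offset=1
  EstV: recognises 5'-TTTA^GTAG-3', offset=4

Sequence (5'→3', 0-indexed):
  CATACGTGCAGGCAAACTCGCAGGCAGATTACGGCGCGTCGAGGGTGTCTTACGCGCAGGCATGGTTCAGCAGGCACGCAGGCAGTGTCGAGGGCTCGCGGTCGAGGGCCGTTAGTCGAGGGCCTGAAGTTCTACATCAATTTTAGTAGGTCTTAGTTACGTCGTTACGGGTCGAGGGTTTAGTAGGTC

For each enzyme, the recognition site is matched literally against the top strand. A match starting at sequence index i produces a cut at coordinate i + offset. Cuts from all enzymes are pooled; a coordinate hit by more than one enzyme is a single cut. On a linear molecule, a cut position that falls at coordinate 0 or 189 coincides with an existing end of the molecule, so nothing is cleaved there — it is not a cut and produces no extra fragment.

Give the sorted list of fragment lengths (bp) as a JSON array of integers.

Per-enzyme occurrences:
  AzqI GCAGGCA/7: at [7, 19, 55, 69, 77] ⇒ [14, 26, 62, 76, 84]
  NpsIII GTCGAGGG/2: at [37, 86, 100, 114, 170] ⇒ [39, 88, 102, 116, 172]
  XjeIX TTACG/5: at [28, 49, 156, 164] ⇒ [33, 54, 161, 169]
  IvoIII GTTCTAC/1: at [128] ⇒ [129]
  EstV TTTAGTAG/4: at [141, 178] ⇒ [145, 182]

All cut coordinates (distinct, sorted): [14, 26, 33, 39, 54, 62, 76, 84, 88, 102, 116, 129, 145, 161, 169, 172, 182]

Fragment lengths:
  [0,14): 14 bp
  [14,26): 12 bp
  [26,33): 7 bp
  [33,39): 6 bp
  [39,54): 15 bp
  [54,62): 8 bp
  [62,76): 14 bp
  [76,84): 8 bp
  [84,88): 4 bp
  [88,102): 14 bp
  [102,116): 14 bp
  [116,129): 13 bp
  [129,145): 16 bp
  [145,161): 16 bp
  [161,169): 8 bp
  [169,172): 3 bp
  [172,182): 10 bp
  [182,189): 7 bp

[3,4,6,7,7,8,8,8,10,12,13,14,14,14,14,15,16,16]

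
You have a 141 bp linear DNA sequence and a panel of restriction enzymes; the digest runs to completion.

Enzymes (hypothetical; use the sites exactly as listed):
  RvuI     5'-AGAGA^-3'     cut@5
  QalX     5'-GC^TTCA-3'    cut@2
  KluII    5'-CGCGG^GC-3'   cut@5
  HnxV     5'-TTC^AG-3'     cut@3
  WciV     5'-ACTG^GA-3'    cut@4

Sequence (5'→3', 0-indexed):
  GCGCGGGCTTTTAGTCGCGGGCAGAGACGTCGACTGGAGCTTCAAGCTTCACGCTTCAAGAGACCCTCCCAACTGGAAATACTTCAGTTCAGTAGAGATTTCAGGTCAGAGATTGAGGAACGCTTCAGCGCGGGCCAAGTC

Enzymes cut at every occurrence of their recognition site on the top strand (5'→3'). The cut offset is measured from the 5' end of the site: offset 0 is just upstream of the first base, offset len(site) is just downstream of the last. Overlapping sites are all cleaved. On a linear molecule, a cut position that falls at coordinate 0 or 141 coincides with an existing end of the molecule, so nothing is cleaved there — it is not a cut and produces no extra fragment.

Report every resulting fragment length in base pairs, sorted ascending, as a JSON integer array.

Site scan:
  RvuI (AGAGA, off=5): starts [22, 58, 93, 107] → cuts [27, 63, 98, 112]
  QalX (GCTTCA, off=2): starts [38, 45, 52, 121] → cuts [40, 47, 54, 123]
  KluII (CGCGGGC, off=5): starts [1, 15, 128] → cuts [6, 20, 133]
  HnxV (TTCAG, off=3): starts [82, 87, 99, 123] → cuts [85, 90, 102, 126]
  WciV (ACTGGA, off=4): starts [32, 71] → cuts [36, 75]

Pooled cuts: [6, 20, 27, 36, 40, 47, 54, 63, 75, 85, 90, 98, 102, 112, 123, 126, 133]

Fragments:
  [0,6): 6 bp
  [6,20): 14 bp
  [20,27): 7 bp
  [27,36): 9 bp
  [36,40): 4 bp
  [40,47): 7 bp
  [47,54): 7 bp
  [54,63): 9 bp
  [63,75): 12 bp
  [75,85): 10 bp
  [85,90): 5 bp
  [90,98): 8 bp
  [98,102): 4 bp
  [102,112): 10 bp
  [112,123): 11 bp
  [123,126): 3 bp
  [126,133): 7 bp
  [133,141): 8 bp

[3,4,4,5,6,7,7,7,7,8,8,9,9,10,10,11,12,14]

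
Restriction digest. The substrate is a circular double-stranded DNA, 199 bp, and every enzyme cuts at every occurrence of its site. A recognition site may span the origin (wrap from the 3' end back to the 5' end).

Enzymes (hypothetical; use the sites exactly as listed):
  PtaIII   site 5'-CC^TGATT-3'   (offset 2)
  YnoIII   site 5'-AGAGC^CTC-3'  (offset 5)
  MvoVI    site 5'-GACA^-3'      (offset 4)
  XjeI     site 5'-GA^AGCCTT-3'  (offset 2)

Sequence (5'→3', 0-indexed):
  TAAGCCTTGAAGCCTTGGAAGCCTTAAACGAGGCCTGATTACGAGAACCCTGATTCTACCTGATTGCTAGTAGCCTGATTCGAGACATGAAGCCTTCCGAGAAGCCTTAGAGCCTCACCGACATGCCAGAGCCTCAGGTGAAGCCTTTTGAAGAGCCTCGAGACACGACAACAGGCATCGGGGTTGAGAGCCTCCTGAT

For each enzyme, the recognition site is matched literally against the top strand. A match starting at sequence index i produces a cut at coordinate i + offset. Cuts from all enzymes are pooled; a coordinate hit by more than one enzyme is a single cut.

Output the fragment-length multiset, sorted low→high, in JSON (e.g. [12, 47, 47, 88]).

Site scan:
  PtaIII CCTGATT/2: at [33, 48, 58, 73, 193] ⇒ [35, 50, 60, 75, 195]
  YnoIII AGAGCCTC/5: at [108, 127, 151, 186] ⇒ [113, 132, 156, 191]
  MvoVI GACA/4: at [83, 119, 161, 166] ⇒ [87, 123, 165, 170]
  XjeI GAAGCCTT/2: at [8, 17, 88, 100, 139] ⇒ [10, 19, 90, 102, 141]

All cut coordinates (distinct, sorted): [10, 19, 35, 50, 60, 75, 87, 90, 102, 113, 123, 132, 141, 156, 165, 170, 191, 195]

Fragment lengths:
  10→19: 9 bp
  19→35: 16 bp
  35→50: 15 bp
  50→60: 10 bp
  60→75: 15 bp
  75→87: 12 bp
  87→90: 3 bp
  90→102: 12 bp
  102→113: 11 bp
  113→123: 10 bp
  123→132: 9 bp
  132→141: 9 bp
  141→156: 15 bp
  156→165: 9 bp
  165→170: 5 bp
  170→191: 21 bp
  191→195: 4 bp
  195→10 (wrap): 199-195+10 = 14 bp

[3,4,5,9,9,9,9,10,10,11,12,12,14,15,15,15,16,21]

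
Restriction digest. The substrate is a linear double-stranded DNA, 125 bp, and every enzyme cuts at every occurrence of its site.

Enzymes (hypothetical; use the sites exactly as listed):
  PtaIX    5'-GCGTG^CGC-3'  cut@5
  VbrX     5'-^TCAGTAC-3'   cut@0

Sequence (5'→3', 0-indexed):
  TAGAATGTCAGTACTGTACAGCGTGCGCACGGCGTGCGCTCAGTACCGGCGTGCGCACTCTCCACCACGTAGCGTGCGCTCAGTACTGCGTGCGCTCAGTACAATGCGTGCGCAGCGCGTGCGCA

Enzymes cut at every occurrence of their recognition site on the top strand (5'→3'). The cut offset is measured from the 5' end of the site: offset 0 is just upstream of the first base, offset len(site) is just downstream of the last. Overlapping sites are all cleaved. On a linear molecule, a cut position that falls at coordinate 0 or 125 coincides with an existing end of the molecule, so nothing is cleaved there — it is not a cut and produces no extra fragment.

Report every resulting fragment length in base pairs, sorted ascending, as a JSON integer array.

Scan for sites:
  PtaIX GCGTGCGC/5: at [20, 31, 48, 71, 87, 105, 116] ⇒ [25, 36, 53, 76, 92, 110, 121]
  VbrX TCAGTAC/0: at [7, 39, 79, 95] ⇒ [7, 39, 79, 95]

Pooled cuts: [7, 25, 36, 39, 53, 76, 79, 92, 95, 110, 121]

Fragment lengths:
  [0,7): 7 bp
  [7,25): 18 bp
  [25,36): 11 bp
  [36,39): 3 bp
  [39,53): 14 bp
  [53,76): 23 bp
  [76,79): 3 bp
  [79,92): 13 bp
  [92,95): 3 bp
  [95,110): 15 bp
  [110,121): 11 bp
  [121,125): 4 bp

[3,3,3,4,7,11,11,13,14,15,18,23]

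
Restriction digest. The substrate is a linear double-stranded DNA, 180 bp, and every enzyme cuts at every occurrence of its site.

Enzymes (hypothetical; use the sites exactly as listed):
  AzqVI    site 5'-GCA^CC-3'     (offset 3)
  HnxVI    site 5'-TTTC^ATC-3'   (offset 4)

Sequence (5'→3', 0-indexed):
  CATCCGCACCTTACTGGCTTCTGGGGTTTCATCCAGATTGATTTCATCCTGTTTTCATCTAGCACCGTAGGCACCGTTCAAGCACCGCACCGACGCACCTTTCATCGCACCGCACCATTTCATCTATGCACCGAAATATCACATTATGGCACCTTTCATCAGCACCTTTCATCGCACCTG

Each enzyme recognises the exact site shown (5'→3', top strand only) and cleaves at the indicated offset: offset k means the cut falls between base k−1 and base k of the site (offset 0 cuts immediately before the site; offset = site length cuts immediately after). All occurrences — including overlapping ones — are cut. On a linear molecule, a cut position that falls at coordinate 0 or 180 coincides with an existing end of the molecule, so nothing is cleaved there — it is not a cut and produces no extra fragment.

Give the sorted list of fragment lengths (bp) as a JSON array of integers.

Scan for sites:
  AzqVI (GCACC, off=3): starts [5, 61, 70, 81, 86, 94, 106, 111, 127, 148, 161, 173] → cuts [8, 64, 73, 84, 89, 97, 109, 114, 130, 151, 164, 176]
  HnxVI (TTTCATC, off=4): starts [26, 41, 52, 99, 117, 153, 166] → cuts [30, 45, 56, 103, 121, 157, 170]

All cut coordinates (distinct, sorted): [8, 30, 45, 56, 64, 73, 84, 89, 97, 103, 109, 114, 121, 130, 151, 157, 164, 170, 176]

Fragment lengths:
  [0,8): 8 bp
  [8,30): 22 bp
  [30,45): 15 bp
  [45,56): 11 bp
  [56,64): 8 bp
  [64,73): 9 bp
  [73,84): 11 bp
  [84,89): 5 bp
  [89,97): 8 bp
  [97,103): 6 bp
  [103,109): 6 bp
  [109,114): 5 bp
  [114,121): 7 bp
  [121,130): 9 bp
  [130,151): 21 bp
  [151,157): 6 bp
  [157,164): 7 bp
  [164,170): 6 bp
  [170,176): 6 bp
  [176,180): 4 bp

[4,5,5,6,6,6,6,6,7,7,8,8,8,9,9,11,11,15,21,22]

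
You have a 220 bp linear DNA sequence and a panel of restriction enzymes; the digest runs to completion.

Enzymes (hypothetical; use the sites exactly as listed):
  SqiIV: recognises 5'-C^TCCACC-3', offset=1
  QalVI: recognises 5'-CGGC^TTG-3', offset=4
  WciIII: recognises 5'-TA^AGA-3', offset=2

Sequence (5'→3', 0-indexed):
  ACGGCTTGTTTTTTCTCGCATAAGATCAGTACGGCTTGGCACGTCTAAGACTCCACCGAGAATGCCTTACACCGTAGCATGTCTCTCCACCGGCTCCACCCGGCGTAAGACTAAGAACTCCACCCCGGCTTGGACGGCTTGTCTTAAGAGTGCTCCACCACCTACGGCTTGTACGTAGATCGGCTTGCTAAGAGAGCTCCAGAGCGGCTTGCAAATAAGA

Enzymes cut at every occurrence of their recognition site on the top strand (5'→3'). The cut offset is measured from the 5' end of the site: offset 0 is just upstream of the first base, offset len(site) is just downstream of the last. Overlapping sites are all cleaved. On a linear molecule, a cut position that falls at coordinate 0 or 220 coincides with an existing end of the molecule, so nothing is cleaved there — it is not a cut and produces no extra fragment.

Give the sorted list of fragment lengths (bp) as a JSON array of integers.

[3,4,5,5,6,6,7,8,9,9,9,11,12,13,13,15,16,17,18,34]

Site scan:
  SqiIV (CTCCACC, off=1): starts [50, 84, 93, 117, 152] → cuts [51, 85, 94, 118, 153]
  QalVI (CGGCTTG, off=4): starts [1, 31, 125, 134, 164, 180, 204] → cuts [5, 35, 129, 138, 168, 184, 208]
  WciIII (TAAGA, off=2): starts [20, 45, 105, 111, 144, 188, 215] → cuts [22, 47, 107, 113, 146, 190, 217]

Pooled cuts: [5, 22, 35, 47, 51, 85, 94, 107, 113, 118, 129, 138, 146, 153, 168, 184, 190, 208, 217]

Fragments:
  [0,5): 5 bp
  [5,22): 17 bp
  [22,35): 13 bp
  [35,47): 12 bp
  [47,51): 4 bp
  [51,85): 34 bp
  [85,94): 9 bp
  [94,107): 13 bp
  [107,113): 6 bp
  [113,118): 5 bp
  [118,129): 11 bp
  [129,138): 9 bp
  [138,146): 8 bp
  [146,153): 7 bp
  [153,168): 15 bp
  [168,184): 16 bp
  [184,190): 6 bp
  [190,208): 18 bp
  [208,217): 9 bp
  [217,220): 3 bp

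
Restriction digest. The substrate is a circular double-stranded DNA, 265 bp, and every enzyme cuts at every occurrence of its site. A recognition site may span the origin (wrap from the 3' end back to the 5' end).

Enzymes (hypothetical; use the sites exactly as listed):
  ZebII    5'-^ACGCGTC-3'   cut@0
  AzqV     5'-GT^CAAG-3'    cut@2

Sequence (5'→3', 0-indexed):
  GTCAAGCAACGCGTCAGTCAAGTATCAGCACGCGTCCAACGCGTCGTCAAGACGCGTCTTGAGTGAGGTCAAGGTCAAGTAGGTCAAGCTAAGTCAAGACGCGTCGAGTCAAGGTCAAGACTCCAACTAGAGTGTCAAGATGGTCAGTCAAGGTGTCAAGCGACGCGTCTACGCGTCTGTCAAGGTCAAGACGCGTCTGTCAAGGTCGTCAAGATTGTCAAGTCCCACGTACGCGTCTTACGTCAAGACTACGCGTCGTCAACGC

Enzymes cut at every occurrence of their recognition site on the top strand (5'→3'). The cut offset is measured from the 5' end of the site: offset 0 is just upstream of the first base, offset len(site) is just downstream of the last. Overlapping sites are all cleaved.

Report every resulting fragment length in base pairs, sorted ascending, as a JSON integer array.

Site scan:
  ZebII ACGCGTC/0: at [8, 29, 38, 51, 98, 162, 170, 190, 230, 250, 261] ⇒ [8, 29, 38, 51, 98, 162, 170, 190, 230, 250, 261]
  AzqV GTCAAG/2: at [0, 16, 45, 67, 73, 82, 92, 107, 113, 133, 146, 154, 178, 184, 198, 207, 216, 241] ⇒ [2, 18, 47, 69, 75, 84, 94, 109, 115, 135, 148, 156, 180, 186, 200, 209, 218, 243]

Pooled cuts: [2, 8, 18, 29, 38, 47, 51, 69, 75, 84, 94, 98, 109, 115, 135, 148, 156, 162, 170, 180, 186, 190, 200, 209, 218, 230, 243, 250, 261]

Fragments:
  2→8: 6 bp
  8→18: 10 bp
  18→29: 11 bp
  29→38: 9 bp
  38→47: 9 bp
  47→51: 4 bp
  51→69: 18 bp
  69→75: 6 bp
  75→84: 9 bp
  84→94: 10 bp
  94→98: 4 bp
  98→109: 11 bp
  109→115: 6 bp
  115→135: 20 bp
  135→148: 13 bp
  148→156: 8 bp
  156→162: 6 bp
  162→170: 8 bp
  170→180: 10 bp
  180→186: 6 bp
  186→190: 4 bp
  190→200: 10 bp
  200→209: 9 bp
  209→218: 9 bp
  218→230: 12 bp
  230→243: 13 bp
  243→250: 7 bp
  250→261: 11 bp
  261→2 (wrap): 265-261+2 = 6 bp

[4,4,4,6,6,6,6,6,6,7,8,8,9,9,9,9,9,10,10,10,10,11,11,11,12,13,13,18,20]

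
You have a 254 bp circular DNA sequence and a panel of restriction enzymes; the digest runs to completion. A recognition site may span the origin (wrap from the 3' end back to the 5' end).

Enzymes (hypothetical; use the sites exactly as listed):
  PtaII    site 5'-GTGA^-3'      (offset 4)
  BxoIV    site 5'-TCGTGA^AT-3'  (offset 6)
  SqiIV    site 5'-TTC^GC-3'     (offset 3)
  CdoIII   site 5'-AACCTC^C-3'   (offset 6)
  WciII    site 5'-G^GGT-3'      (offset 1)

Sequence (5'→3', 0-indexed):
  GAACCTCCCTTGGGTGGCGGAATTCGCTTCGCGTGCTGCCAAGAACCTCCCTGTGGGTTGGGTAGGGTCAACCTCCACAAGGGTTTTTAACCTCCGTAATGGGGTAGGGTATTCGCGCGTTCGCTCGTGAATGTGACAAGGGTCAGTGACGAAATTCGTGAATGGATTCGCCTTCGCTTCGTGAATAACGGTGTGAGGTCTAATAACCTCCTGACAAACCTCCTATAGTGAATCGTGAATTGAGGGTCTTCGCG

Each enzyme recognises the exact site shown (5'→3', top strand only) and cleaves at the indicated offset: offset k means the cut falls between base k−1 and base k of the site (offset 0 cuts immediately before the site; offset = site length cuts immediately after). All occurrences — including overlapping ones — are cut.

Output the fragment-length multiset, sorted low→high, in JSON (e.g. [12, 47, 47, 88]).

Site scan:
  PtaII GTGA/4: at [126, 132, 145, 157, 180, 192, 227, 234] ⇒ [130, 136, 149, 161, 184, 196, 231, 238]
  BxoIV TCGTGAAT/6: at [124, 155, 178, 232] ⇒ [130, 161, 184, 238]
  SqiIV TTCGC/3: at [22, 27, 111, 119, 166, 172, 248] ⇒ [25, 30, 114, 122, 169, 175, 251]
  CdoIII AACCTCC/6: at [1, 43, 69, 88, 204, 216] ⇒ [7, 49, 75, 94, 210, 222]
  WciII GGGT/1: at [11, 54, 59, 64, 80, 101, 106, 139, 243] ⇒ [12, 55, 60, 65, 81, 102, 107, 140, 244]

Pooled cuts: [7, 12, 25, 30, 49, 55, 60, 65, 75, 81, 94, 102, 107, 114, 122, 130, 136, 140, 149, 161, 169, 175, 184, 196, 210, 222, 231, 238, 244, 251]

Fragments:
  7→12: 5 bp
  12→25: 13 bp
  25→30: 5 bp
  30→49: 19 bp
  49→55: 6 bp
  55→60: 5 bp
  60→65: 5 bp
  65→75: 10 bp
  75→81: 6 bp
  81→94: 13 bp
  94→102: 8 bp
  102→107: 5 bp
  107→114: 7 bp
  114→122: 8 bp
  122→130: 8 bp
  130→136: 6 bp
  136→140: 4 bp
  140→149: 9 bp
  149→161: 12 bp
  161→169: 8 bp
  169→175: 6 bp
  175→184: 9 bp
  184→196: 12 bp
  196→210: 14 bp
  210→222: 12 bp
  222→231: 9 bp
  231→238: 7 bp
  238→244: 6 bp
  244→251: 7 bp
  251→7 (wrap): 254-251+7 = 10 bp

[4,5,5,5,5,5,6,6,6,6,6,7,7,7,8,8,8,8,9,9,9,10,10,12,12,12,13,13,14,19]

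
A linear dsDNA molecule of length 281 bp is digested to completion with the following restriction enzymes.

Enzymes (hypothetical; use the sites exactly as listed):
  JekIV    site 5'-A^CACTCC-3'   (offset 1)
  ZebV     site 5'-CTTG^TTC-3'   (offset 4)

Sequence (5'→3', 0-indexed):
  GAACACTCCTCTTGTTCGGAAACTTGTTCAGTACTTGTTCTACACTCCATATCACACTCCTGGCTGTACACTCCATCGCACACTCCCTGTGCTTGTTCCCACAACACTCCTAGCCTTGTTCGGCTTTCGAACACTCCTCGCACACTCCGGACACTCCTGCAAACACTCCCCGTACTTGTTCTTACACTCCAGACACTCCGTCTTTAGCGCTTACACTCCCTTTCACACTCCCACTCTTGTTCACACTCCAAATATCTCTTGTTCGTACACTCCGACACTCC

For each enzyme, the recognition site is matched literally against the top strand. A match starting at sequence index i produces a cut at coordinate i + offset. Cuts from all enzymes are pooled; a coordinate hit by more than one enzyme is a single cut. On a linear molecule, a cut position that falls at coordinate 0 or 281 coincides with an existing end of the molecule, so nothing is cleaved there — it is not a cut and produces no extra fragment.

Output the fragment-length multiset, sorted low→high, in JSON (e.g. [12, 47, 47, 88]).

Scan for sites:
  JekIV ACACTCC/1: at [2, 41, 53, 67, 79, 103, 130, 141, 150, 162, 183, 192, 212, 224, 242, 266, 274] ⇒ [3, 42, 54, 68, 80, 104, 131, 142, 151, 163, 184, 193, 213, 225, 243, 267, 275]
  ZebV CTTGTTC/4: at [10, 22, 33, 91, 114, 174, 235, 257] ⇒ [14, 26, 37, 95, 118, 178, 239, 261]

Pooled cuts: [3, 14, 26, 37, 42, 54, 68, 80, 95, 104, 118, 131, 142, 151, 163, 178, 184, 193, 213, 225, 239, 243, 261, 267, 275]

Fragment lengths:
  [0,3): 3 bp
  [3,14): 11 bp
  [14,26): 12 bp
  [26,37): 11 bp
  [37,42): 5 bp
  [42,54): 12 bp
  [54,68): 14 bp
  [68,80): 12 bp
  [80,95): 15 bp
  [95,104): 9 bp
  [104,118): 14 bp
  [118,131): 13 bp
  [131,142): 11 bp
  [142,151): 9 bp
  [151,163): 12 bp
  [163,178): 15 bp
  [178,184): 6 bp
  [184,193): 9 bp
  [193,213): 20 bp
  [213,225): 12 bp
  [225,239): 14 bp
  [239,243): 4 bp
  [243,261): 18 bp
  [261,267): 6 bp
  [267,275): 8 bp
  [275,281): 6 bp

[3,4,5,6,6,6,8,9,9,9,11,11,11,12,12,12,12,12,13,14,14,14,15,15,18,20]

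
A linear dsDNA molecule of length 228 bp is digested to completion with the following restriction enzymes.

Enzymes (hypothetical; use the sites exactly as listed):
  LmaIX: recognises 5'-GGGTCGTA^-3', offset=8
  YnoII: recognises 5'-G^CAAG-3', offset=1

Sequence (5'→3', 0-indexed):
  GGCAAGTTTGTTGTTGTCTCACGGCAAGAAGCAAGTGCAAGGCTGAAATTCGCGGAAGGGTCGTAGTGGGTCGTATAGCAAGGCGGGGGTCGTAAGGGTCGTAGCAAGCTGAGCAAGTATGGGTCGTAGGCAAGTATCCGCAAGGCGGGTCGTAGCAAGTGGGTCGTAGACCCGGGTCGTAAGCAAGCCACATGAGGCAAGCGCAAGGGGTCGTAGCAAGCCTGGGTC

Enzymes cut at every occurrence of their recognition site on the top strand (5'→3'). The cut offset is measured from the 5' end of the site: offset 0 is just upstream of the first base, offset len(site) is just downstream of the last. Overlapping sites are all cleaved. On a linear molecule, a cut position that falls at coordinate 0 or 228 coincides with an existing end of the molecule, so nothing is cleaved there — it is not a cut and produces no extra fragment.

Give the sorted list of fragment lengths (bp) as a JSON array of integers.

Per-enzyme occurrences:
  LmaIX GGGTCGTA/8: at [57, 67, 86, 95, 120, 146, 160, 173, 207] ⇒ [65, 75, 94, 103, 128, 154, 168, 181, 215]
  YnoII GCAAG/1: at [1, 23, 30, 36, 77, 103, 112, 129, 139, 154, 182, 196, 202, 215] ⇒ [2, 24, 31, 37, 78, 104, 113, 130, 140, 155, 183, 197, 203, 216]

All cut coordinates (distinct, sorted): [2, 24, 31, 37, 65, 75, 78, 94, 103, 104, 113, 128, 130, 140, 154, 155, 168, 181, 183, 197, 203, 215, 216]

Fragment lengths:
  [0,2): 2 bp
  [2,24): 22 bp
  [24,31): 7 bp
  [31,37): 6 bp
  [37,65): 28 bp
  [65,75): 10 bp
  [75,78): 3 bp
  [78,94): 16 bp
  [94,103): 9 bp
  [103,104): 1 bp
  [104,113): 9 bp
  [113,128): 15 bp
  [128,130): 2 bp
  [130,140): 10 bp
  [140,154): 14 bp
  [154,155): 1 bp
  [155,168): 13 bp
  [168,181): 13 bp
  [181,183): 2 bp
  [183,197): 14 bp
  [197,203): 6 bp
  [203,215): 12 bp
  [215,216): 1 bp
  [216,228): 12 bp

[1,1,1,2,2,2,3,6,6,7,9,9,10,10,12,12,13,13,14,14,15,16,22,28]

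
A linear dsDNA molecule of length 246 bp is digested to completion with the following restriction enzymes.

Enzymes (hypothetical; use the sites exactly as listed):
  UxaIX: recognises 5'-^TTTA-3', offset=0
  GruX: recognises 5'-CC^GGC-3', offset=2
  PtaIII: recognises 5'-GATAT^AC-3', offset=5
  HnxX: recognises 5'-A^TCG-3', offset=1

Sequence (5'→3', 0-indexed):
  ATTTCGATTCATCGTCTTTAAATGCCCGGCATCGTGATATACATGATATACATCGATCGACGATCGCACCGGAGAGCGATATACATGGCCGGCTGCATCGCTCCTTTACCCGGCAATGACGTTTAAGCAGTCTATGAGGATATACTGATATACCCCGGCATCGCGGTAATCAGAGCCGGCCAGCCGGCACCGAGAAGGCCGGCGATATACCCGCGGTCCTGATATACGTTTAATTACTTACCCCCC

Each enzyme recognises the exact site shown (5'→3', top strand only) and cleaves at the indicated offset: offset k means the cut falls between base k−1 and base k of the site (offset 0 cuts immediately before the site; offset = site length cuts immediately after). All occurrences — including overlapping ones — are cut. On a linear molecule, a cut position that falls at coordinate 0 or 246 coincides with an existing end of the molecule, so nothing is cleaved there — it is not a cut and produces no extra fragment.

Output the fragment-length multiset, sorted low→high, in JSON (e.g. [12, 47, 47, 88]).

Per-enzyme occurrences:
  UxaIX (TTTA, off=0): starts [16, 104, 121, 228] → cuts [16, 104, 121, 228]
  GruX (CCGGC, off=2): starts [25, 88, 109, 154, 175, 183, 198] → cuts [27, 90, 111, 156, 177, 185, 200]
  PtaIII (GATATAC, off=5): starts [35, 44, 77, 138, 146, 203, 220] → cuts [40, 49, 82, 143, 151, 208, 225]
  HnxX (ATCG, off=1): starts [10, 30, 51, 55, 62, 96, 159] → cuts [11, 31, 52, 56, 63, 97, 160]

Pooled cuts: [11, 16, 27, 31, 40, 49, 52, 56, 63, 82, 90, 97, 104, 111, 121, 143, 151, 156, 160, 177, 185, 200, 208, 225, 228]

Fragments:
  [0,11): 11 bp
  [11,16): 5 bp
  [16,27): 11 bp
  [27,31): 4 bp
  [31,40): 9 bp
  [40,49): 9 bp
  [49,52): 3 bp
  [52,56): 4 bp
  [56,63): 7 bp
  [63,82): 19 bp
  [82,90): 8 bp
  [90,97): 7 bp
  [97,104): 7 bp
  [104,111): 7 bp
  [111,121): 10 bp
  [121,143): 22 bp
  [143,151): 8 bp
  [151,156): 5 bp
  [156,160): 4 bp
  [160,177): 17 bp
  [177,185): 8 bp
  [185,200): 15 bp
  [200,208): 8 bp
  [208,225): 17 bp
  [225,228): 3 bp
  [228,246): 18 bp

[3,3,4,4,4,5,5,7,7,7,7,8,8,8,8,9,9,10,11,11,15,17,17,18,19,22]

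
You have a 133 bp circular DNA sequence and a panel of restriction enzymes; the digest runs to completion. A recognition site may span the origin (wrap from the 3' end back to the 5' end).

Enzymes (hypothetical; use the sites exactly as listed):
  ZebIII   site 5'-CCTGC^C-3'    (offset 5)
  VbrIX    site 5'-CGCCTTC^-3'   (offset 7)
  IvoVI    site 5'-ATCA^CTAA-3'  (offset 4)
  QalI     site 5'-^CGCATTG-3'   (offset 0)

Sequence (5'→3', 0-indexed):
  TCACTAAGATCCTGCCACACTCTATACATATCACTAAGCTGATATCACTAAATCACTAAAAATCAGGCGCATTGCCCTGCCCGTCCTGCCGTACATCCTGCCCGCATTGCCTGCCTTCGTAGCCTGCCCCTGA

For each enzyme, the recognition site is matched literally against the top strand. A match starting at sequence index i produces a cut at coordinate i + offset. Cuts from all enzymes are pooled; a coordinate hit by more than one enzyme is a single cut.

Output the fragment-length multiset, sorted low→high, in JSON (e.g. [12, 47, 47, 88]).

[1,8,9,9,12,12,12,12,13,13,14,18]

Scan for sites:
  ZebIII (CCTGCC, off=5): starts [10, 75, 84, 96, 109, 122] → cuts [15, 80, 89, 101, 114, 127]
  VbrIX (CGCCTTC, off=7): no sites
  IvoVI (ATCACTAA, off=4): starts [29, 43, 51, 132] → cuts [3, 33, 47, 55]
  QalI (CGCATTG, off=0): starts [67, 102] → cuts [67, 102]

Pooled cuts: [3, 15, 33, 47, 55, 67, 80, 89, 101, 102, 114, 127]

Fragment lengths:
  3→15: 12 bp
  15→33: 18 bp
  33→47: 14 bp
  47→55: 8 bp
  55→67: 12 bp
  67→80: 13 bp
  80→89: 9 bp
  89→101: 12 bp
  101→102: 1 bp
  102→114: 12 bp
  114→127: 13 bp
  127→3 (wrap): 133-127+3 = 9 bp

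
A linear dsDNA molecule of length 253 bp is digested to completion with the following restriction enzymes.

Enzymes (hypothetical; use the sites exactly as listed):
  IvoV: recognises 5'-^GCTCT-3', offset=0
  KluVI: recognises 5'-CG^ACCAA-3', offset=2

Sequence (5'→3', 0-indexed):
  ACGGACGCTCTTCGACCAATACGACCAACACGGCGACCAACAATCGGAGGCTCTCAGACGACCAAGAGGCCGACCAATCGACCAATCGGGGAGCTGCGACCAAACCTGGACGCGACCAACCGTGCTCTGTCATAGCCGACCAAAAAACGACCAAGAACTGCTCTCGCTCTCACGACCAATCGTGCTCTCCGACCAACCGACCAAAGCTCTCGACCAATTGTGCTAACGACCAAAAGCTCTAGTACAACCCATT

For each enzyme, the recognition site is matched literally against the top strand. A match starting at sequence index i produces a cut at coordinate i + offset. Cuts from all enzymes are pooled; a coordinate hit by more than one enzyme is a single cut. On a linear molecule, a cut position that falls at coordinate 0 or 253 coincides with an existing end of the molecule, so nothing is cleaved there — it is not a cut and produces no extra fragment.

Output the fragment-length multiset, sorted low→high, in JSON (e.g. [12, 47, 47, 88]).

[6,6,6,7,7,8,8,8,8,9,9,9,9,10,11,11,12,12,14,15,16,16,18,18]

Scan for sites:
  IvoV (GCTCT, off=0): starts [6, 49, 123, 159, 165, 183, 205, 235] → cuts [6, 49, 123, 159, 165, 183, 205, 235]
  KluVI (CGACCAA, off=2): starts [12, 21, 33, 58, 70, 78, 96, 112, 136, 147, 172, 189, 197, 210, 226] → cuts [14, 23, 35, 60, 72, 80, 98, 114, 138, 149, 174, 191, 199, 212, 228]

All cut coordinates (distinct, sorted): [6, 14, 23, 35, 49, 60, 72, 80, 98, 114, 123, 138, 149, 159, 165, 174, 183, 191, 199, 205, 212, 228, 235]

Fragment lengths:
  [0,6): 6 bp
  [6,14): 8 bp
  [14,23): 9 bp
  [23,35): 12 bp
  [35,49): 14 bp
  [49,60): 11 bp
  [60,72): 12 bp
  [72,80): 8 bp
  [80,98): 18 bp
  [98,114): 16 bp
  [114,123): 9 bp
  [123,138): 15 bp
  [138,149): 11 bp
  [149,159): 10 bp
  [159,165): 6 bp
  [165,174): 9 bp
  [174,183): 9 bp
  [183,191): 8 bp
  [191,199): 8 bp
  [199,205): 6 bp
  [205,212): 7 bp
  [212,228): 16 bp
  [228,235): 7 bp
  [235,253): 18 bp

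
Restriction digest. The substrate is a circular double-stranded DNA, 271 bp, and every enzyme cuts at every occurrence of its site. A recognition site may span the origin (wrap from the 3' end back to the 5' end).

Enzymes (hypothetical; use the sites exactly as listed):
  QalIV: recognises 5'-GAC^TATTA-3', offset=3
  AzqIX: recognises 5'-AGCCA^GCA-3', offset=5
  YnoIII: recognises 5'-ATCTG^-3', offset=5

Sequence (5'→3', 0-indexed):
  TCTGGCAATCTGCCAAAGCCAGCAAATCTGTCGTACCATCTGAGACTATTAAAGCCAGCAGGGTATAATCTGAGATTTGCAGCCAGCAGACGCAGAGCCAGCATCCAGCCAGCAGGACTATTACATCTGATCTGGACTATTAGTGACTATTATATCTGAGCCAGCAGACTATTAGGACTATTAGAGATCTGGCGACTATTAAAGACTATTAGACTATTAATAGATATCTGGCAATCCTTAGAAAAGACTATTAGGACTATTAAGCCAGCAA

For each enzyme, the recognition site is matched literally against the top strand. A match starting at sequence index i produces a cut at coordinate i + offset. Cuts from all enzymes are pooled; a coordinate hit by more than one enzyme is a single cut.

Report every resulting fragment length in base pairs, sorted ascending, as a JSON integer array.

[3,4,5,5,5,6,7,8,8,8,9,9,9,9,10,10,10,11,11,11,11,12,13,13,15,15,16,18]

Site scan:
  QalIV (GACTATTA, off=3): starts [43, 115, 134, 144, 166, 175, 193, 203, 211, 245, 254] → cuts [46, 118, 137, 147, 169, 178, 196, 206, 214, 248, 257]
  AzqIX (AGCCAGCA, off=5): starts [16, 52, 80, 95, 106, 158, 262] → cuts [21, 57, 85, 100, 111, 163, 267]
  YnoIII (ATCTG, off=5): starts [7, 25, 37, 67, 124, 129, 153, 186, 225, 270] → cuts [4, 12, 30, 42, 72, 129, 134, 158, 191, 230]

Pooled cuts: [4, 12, 21, 30, 42, 46, 57, 72, 85, 100, 111, 118, 129, 134, 137, 147, 158, 163, 169, 178, 191, 196, 206, 214, 230, 248, 257, 267]

Fragment lengths:
  4→12: 8 bp
  12→21: 9 bp
  21→30: 9 bp
  30→42: 12 bp
  42→46: 4 bp
  46→57: 11 bp
  57→72: 15 bp
  72→85: 13 bp
  85→100: 15 bp
  100→111: 11 bp
  111→118: 7 bp
  118→129: 11 bp
  129→134: 5 bp
  134→137: 3 bp
  137→147: 10 bp
  147→158: 11 bp
  158→163: 5 bp
  163→169: 6 bp
  169→178: 9 bp
  178→191: 13 bp
  191→196: 5 bp
  196→206: 10 bp
  206→214: 8 bp
  214→230: 16 bp
  230→248: 18 bp
  248→257: 9 bp
  257→267: 10 bp
  267→4 (wrap): 271-267+4 = 8 bp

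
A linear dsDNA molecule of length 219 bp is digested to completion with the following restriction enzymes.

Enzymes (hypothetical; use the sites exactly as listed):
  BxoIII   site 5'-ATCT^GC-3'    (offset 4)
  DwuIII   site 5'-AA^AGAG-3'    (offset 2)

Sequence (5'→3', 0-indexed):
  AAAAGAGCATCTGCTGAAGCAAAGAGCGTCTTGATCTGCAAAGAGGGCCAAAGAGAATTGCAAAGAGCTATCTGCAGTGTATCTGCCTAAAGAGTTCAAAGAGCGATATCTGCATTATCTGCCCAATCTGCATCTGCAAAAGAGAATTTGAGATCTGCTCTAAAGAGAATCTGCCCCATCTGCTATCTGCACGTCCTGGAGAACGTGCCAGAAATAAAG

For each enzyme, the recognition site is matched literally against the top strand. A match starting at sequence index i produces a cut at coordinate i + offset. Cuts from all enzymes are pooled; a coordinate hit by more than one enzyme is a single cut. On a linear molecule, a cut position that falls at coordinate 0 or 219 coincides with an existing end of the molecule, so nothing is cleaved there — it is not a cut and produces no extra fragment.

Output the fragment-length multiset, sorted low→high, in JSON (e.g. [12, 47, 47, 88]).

Per-enzyme occurrences:
  BxoIII (ATCTGC, off=4): starts [8, 33, 69, 80, 107, 116, 125, 131, 152, 168, 177, 184] → cuts [12, 37, 73, 84, 111, 120, 129, 135, 156, 172, 181, 188]
  DwuIII (AAAGAG, off=2): starts [1, 20, 39, 49, 61, 88, 97, 138, 161] → cuts [3, 22, 41, 51, 63, 90, 99, 140, 163]

Pooled cuts: [3, 12, 22, 37, 41, 51, 63, 73, 84, 90, 99, 111, 120, 129, 135, 140, 156, 163, 172, 181, 188]

Fragments:
  [0,3): 3 bp
  [3,12): 9 bp
  [12,22): 10 bp
  [22,37): 15 bp
  [37,41): 4 bp
  [41,51): 10 bp
  [51,63): 12 bp
  [63,73): 10 bp
  [73,84): 11 bp
  [84,90): 6 bp
  [90,99): 9 bp
  [99,111): 12 bp
  [111,120): 9 bp
  [120,129): 9 bp
  [129,135): 6 bp
  [135,140): 5 bp
  [140,156): 16 bp
  [156,163): 7 bp
  [163,172): 9 bp
  [172,181): 9 bp
  [181,188): 7 bp
  [188,219): 31 bp

[3,4,5,6,6,7,7,9,9,9,9,9,9,10,10,10,11,12,12,15,16,31]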